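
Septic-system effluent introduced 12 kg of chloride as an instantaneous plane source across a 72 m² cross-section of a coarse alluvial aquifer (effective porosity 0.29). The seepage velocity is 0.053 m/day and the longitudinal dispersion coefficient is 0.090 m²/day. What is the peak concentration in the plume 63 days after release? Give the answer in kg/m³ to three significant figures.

0.0681 kg/m³

The peak of an instantaneous 1D plume sits at x = vt; there the Gaussian factor is 1 and C_max = M/(n_e·A·√(4πDt)), where n_e·A is the pore area the mass is dissolved in.
√(4πDt) = √(4π × 0.090 × 63) = 8.441 m, so C_max = 12/(0.29 × 72 × 8.441) = 0.0681 kg/m³.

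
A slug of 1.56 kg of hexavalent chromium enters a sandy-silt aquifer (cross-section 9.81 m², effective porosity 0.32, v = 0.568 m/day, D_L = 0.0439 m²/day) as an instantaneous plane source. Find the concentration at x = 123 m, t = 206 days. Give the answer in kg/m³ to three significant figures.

0.0173 kg/m³

For an instantaneous plane source, C(x,t) = M/(n_e·A·√(4πDt)) · exp(−(x−vt)²/(4Dt)), with n_e·A the pore (flow) area.
Plume center vt = 0.568 × 206 = 117.008 m, so the well at 123 m is 5.992 m downgradient of the peak.
√(4πDt) = 10.66 m, giving peak height M/(n_e·A·√(4πDt)) = 1.56/(0.32 × 9.81 × 10.66) = 0.04662 kg/m³.
(x−vt)²/(4Dt) = (5.992)²/(4 × 0.0439 × 206) = 0.9925; exp(−0.9925) = 0.3706.
C = 0.04662 × 0.3706 = 0.0173 kg/m³.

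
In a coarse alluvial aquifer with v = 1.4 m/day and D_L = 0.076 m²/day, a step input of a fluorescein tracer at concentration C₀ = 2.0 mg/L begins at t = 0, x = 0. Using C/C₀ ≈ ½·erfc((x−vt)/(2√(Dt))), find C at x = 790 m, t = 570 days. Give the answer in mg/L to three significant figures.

1.61 mg/L

For a continuous step input, C/C₀ ≈ ½·erfc((x−vt)/(2√(Dt))).
vt = 1.4 × 570 = 798 m and 2√(Dt) = 2√(0.076 × 570) = 13.16 m.
Argument (x−vt)/(2√(Dt)) = (790 − 798)/13.16 = -0.6079; ½·erfc(-0.6079) = 0.8050.
C = 2.0 × 0.8050 = 1.61 mg/L.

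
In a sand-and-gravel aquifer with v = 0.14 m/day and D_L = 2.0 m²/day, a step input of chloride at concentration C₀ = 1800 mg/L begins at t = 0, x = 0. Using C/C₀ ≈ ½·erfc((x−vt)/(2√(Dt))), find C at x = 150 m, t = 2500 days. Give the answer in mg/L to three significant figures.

For a continuous step input, C/C₀ ≈ ½·erfc((x−vt)/(2√(Dt))).
vt = 0.14 × 2500 = 350 m and 2√(Dt) = 2√(2.0 × 2500) = 141.4 m.
Argument (x−vt)/(2√(Dt)) = (150 − 350)/141.4 = -1.414; ½·erfc(-1.414) = 0.9772.
C = 1800 × 0.9772 = 1760 mg/L.

1760 mg/L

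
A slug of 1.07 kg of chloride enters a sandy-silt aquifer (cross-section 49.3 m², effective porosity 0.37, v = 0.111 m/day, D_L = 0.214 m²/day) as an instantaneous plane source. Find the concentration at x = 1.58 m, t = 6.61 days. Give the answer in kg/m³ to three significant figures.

0.0123 kg/m³

For an instantaneous plane source, C(x,t) = M/(n_e·A·√(4πDt)) · exp(−(x−vt)²/(4Dt)), with n_e·A the pore (flow) area.
Plume center vt = 0.111 × 6.61 = 0.73371 m, so the well at 1.58 m is 0.84629 m downgradient of the peak.
√(4πDt) = 4.216 m, giving peak height M/(n_e·A·√(4πDt)) = 1.07/(0.37 × 49.3 × 4.216) = 0.01391 kg/m³.
(x−vt)²/(4Dt) = (0.84629)²/(4 × 0.214 × 6.61) = 0.1266; exp(−0.1266) = 0.8811.
C = 0.01391 × 0.8811 = 0.0123 kg/m³.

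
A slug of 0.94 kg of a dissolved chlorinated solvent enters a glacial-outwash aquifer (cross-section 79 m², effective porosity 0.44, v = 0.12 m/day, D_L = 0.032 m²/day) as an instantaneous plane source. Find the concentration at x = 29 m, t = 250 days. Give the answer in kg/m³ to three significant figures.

0.00261 kg/m³

For an instantaneous plane source, C(x,t) = M/(n_e·A·√(4πDt)) · exp(−(x−vt)²/(4Dt)), with n_e·A the pore (flow) area.
Plume center vt = 0.12 × 250 = 30 m, so the well at 29 m is 1 m upgradient of the peak.
√(4πDt) = 10.03 m, giving peak height M/(n_e·A·√(4πDt)) = 0.94/(0.44 × 79 × 10.03) = 0.002696 kg/m³.
(x−vt)²/(4Dt) = (-1)²/(4 × 0.032 × 250) = 0.03125; exp(−0.03125) = 0.9692.
C = 0.002696 × 0.9692 = 0.00261 kg/m³.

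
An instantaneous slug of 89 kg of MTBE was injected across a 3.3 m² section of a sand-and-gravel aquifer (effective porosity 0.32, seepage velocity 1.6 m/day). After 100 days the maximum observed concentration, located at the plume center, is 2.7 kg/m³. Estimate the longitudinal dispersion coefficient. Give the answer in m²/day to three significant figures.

At the plume center C_max = M/(n_e·A·√(4πDt)), so D = M²/(4πt·(n_e·A·C_max)²).
n_e·A·C_max = 0.32 × 3.3 × 2.7 = 2.851 kg/m.
D = 89²/(4π × 100 × 2.851²) = 0.775 m²/day.

0.775 m²/day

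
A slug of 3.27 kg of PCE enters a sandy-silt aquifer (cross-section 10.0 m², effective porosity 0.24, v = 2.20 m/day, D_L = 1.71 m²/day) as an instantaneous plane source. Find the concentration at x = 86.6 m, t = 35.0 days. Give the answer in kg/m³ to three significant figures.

For an instantaneous plane source, C(x,t) = M/(n_e·A·√(4πDt)) · exp(−(x−vt)²/(4Dt)), with n_e·A the pore (flow) area.
Plume center vt = 2.20 × 35.0 = 77 m, so the well at 86.6 m is 9.6 m downgradient of the peak.
√(4πDt) = 27.42 m, giving peak height M/(n_e·A·√(4πDt)) = 3.27/(0.24 × 10.0 × 27.42) = 0.04969 kg/m³.
(x−vt)²/(4Dt) = (9.6)²/(4 × 1.71 × 35.0) = 0.3850; exp(−0.3850) = 0.6805.
C = 0.04969 × 0.6805 = 0.0338 kg/m³.

0.0338 kg/m³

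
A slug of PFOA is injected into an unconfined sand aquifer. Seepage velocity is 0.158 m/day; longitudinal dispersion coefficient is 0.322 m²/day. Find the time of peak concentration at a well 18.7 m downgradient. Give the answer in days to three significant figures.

106 days

For the 1D instantaneous-source solution, setting ∂C/∂t = 0 at fixed x gives v²t² + 2Dt − x² = 0, so t = (√(D² + v²x²) − D)/v².
√(D² + v²x²) = √(0.322² + 0.158² × 18.7²) = 2.972; v² = 0.024964.
t = (2.972 − 0.322)/0.024964 = 106 days (vs. the pure-advection estimate x/v = 118 d).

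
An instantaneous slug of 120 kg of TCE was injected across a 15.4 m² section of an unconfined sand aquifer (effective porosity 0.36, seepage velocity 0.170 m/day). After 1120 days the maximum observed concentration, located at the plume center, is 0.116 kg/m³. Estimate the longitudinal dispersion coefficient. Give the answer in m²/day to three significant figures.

At the plume center C_max = M/(n_e·A·√(4πDt)), so D = M²/(4πt·(n_e·A·C_max)²).
n_e·A·C_max = 0.36 × 15.4 × 0.116 = 0.6431 kg/m.
D = 120²/(4π × 1120 × 0.6431²) = 2.47 m²/day.

2.47 m²/day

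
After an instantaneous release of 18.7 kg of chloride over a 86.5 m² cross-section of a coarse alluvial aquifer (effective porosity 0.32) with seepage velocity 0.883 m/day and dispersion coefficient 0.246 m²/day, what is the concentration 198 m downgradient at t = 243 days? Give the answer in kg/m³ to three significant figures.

For an instantaneous plane source, C(x,t) = M/(n_e·A·√(4πDt)) · exp(−(x−vt)²/(4Dt)), with n_e·A the pore (flow) area.
Plume center vt = 0.883 × 243 = 214.569 m, so the well at 198 m is 16.569 m upgradient of the peak.
√(4πDt) = 27.41 m, giving peak height M/(n_e·A·√(4πDt)) = 18.7/(0.32 × 86.5 × 27.41) = 0.02465 kg/m³.
(x−vt)²/(4Dt) = (-16.569)²/(4 × 0.246 × 243) = 1.148; exp(−1.148) = 0.3173.
C = 0.02465 × 0.3173 = 0.00782 kg/m³.

0.00782 kg/m³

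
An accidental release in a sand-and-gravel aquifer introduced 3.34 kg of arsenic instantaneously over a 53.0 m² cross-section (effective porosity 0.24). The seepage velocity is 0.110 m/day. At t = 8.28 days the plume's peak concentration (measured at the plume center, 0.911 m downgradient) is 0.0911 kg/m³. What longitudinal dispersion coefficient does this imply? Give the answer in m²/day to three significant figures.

0.0798 m²/day

At the plume center C_max = M/(n_e·A·√(4πDt)), so D = M²/(4πt·(n_e·A·C_max)²).
n_e·A·C_max = 0.24 × 53.0 × 0.0911 = 1.159 kg/m.
D = 3.34²/(4π × 8.28 × 1.159²) = 0.0798 m²/day.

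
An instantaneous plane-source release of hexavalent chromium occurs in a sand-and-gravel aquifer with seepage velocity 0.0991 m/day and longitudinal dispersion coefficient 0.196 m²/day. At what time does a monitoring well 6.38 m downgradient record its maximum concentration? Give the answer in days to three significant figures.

For the 1D instantaneous-source solution, setting ∂C/∂t = 0 at fixed x gives v²t² + 2Dt − x² = 0, so t = (√(D² + v²x²) − D)/v².
√(D² + v²x²) = √(0.196² + 0.0991² × 6.38²) = 0.6619; v² = 0.00982081.
t = (0.6619 − 0.196)/0.00982081 = 47.4 days (vs. the pure-advection estimate x/v = 64.4 d).

47.4 days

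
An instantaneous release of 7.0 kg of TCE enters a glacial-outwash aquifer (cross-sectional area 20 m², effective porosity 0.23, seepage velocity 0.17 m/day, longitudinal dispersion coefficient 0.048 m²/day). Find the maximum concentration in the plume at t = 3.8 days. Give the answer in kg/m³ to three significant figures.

The peak of an instantaneous 1D plume sits at x = vt; there the Gaussian factor is 1 and C_max = M/(n_e·A·√(4πDt)), where n_e·A is the pore area the mass is dissolved in.
√(4πDt) = √(4π × 0.048 × 3.8) = 1.514 m, so C_max = 7.0/(0.23 × 20 × 1.514) = 1.01 kg/m³.

1.01 kg/m³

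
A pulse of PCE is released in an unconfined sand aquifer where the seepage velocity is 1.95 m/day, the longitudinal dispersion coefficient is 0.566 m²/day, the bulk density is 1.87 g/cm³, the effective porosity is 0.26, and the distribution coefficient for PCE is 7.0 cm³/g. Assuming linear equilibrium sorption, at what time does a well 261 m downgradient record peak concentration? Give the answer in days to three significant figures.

Retardation factor R = 1 + ρ_b·K_d/n = 1 + 1.87 × 7.0/0.26 = 51.35.
Sorption retards both mechanisms: v_R = v/R = 0.03797 m/day, D_R = D/R = 0.01102 m²/day.
Peak time from v_R²t² + 2D_R t − x² = 0: t = (√(D_R² + v_R²x²) − D_R)/v_R².
√(D_R² + v_R²x²) = √(0.01102² + 0.03797² × 261²) = 9.910; v_R² = 0.001442.
t = (9.910 − 0.01102)/0.001442 = 6860 days.

6860 days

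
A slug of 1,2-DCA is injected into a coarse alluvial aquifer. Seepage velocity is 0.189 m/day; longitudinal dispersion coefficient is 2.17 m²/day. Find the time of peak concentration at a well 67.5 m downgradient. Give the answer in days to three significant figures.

For the 1D instantaneous-source solution, setting ∂C/∂t = 0 at fixed x gives v²t² + 2Dt − x² = 0, so t = (√(D² + v²x²) − D)/v².
√(D² + v²x²) = √(2.17² + 0.189² × 67.5²) = 12.94; v² = 0.035721.
t = (12.94 − 2.17)/0.035721 = 302 days (vs. the pure-advection estimate x/v = 357 d).

302 days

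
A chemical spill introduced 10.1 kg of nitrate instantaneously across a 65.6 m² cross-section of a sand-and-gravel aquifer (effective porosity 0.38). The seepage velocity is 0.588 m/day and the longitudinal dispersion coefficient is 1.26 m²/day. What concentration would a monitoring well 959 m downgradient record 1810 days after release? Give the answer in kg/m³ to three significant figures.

For an instantaneous plane source, C(x,t) = M/(n_e·A·√(4πDt)) · exp(−(x−vt)²/(4Dt)), with n_e·A the pore (flow) area.
Plume center vt = 0.588 × 1810 = 1064.28 m, so the well at 959 m is 105.28 m upgradient of the peak.
√(4πDt) = 169.3 m, giving peak height M/(n_e·A·√(4πDt)) = 10.1/(0.38 × 65.6 × 169.3) = 0.002393 kg/m³.
(x−vt)²/(4Dt) = (-105.28)²/(4 × 1.26 × 1810) = 1.215; exp(−1.215) = 0.2967.
C = 0.002393 × 0.2967 = 0.000710 kg/m³.

0.000710 kg/m³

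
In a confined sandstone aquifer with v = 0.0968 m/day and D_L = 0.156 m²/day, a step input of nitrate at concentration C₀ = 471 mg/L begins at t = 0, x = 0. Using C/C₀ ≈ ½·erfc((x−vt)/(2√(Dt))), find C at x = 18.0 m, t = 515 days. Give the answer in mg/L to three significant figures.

468 mg/L

For a continuous step input, C/C₀ ≈ ½·erfc((x−vt)/(2√(Dt))).
vt = 0.0968 × 515 = 49.852 m and 2√(Dt) = 2√(0.156 × 515) = 17.93 m.
Argument (x−vt)/(2√(Dt)) = (18.0 − 49.852)/17.93 = -1.776; ½·erfc(-1.776) = 0.9940.
C = 471 × 0.9940 = 468 mg/L.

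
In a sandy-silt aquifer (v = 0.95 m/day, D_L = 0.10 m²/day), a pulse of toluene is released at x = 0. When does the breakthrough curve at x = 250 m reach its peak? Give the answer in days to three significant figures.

For the 1D instantaneous-source solution, setting ∂C/∂t = 0 at fixed x gives v²t² + 2Dt − x² = 0, so t = (√(D² + v²x²) − D)/v².
√(D² + v²x²) = √(0.10² + 0.95² × 250²) = 237.5; v² = 0.9025.
t = (237.5 − 0.10)/0.9025 = 263 days (vs. the pure-advection estimate x/v = 263 d).

263 days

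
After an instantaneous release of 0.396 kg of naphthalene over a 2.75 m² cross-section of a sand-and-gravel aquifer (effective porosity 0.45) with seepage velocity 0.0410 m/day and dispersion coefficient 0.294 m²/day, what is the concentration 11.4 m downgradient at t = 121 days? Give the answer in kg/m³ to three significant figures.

For an instantaneous plane source, C(x,t) = M/(n_e·A·√(4πDt)) · exp(−(x−vt)²/(4Dt)), with n_e·A the pore (flow) area.
Plume center vt = 0.0410 × 121 = 4.961 m, so the well at 11.4 m is 6.439 m downgradient of the peak.
√(4πDt) = 21.14 m, giving peak height M/(n_e·A·√(4πDt)) = 0.396/(0.45 × 2.75 × 21.14) = 0.01514 kg/m³.
(x−vt)²/(4Dt) = (6.439)²/(4 × 0.294 × 121) = 0.2914; exp(−0.2914) = 0.7472.
C = 0.01514 × 0.7472 = 0.0113 kg/m³.

0.0113 kg/m³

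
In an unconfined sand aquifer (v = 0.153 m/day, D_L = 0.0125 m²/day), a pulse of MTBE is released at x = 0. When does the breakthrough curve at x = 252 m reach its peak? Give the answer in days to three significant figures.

For the 1D instantaneous-source solution, setting ∂C/∂t = 0 at fixed x gives v²t² + 2Dt − x² = 0, so t = (√(D² + v²x²) − D)/v².
√(D² + v²x²) = √(0.0125² + 0.153² × 252²) = 38.56; v² = 0.023409.
t = (38.56 − 0.0125)/0.023409 = 1650 days (vs. the pure-advection estimate x/v = 1650 d).

1650 days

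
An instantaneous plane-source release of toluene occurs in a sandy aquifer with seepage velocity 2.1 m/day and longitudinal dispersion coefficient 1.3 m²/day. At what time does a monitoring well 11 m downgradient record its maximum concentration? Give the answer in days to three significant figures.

For the 1D instantaneous-source solution, setting ∂C/∂t = 0 at fixed x gives v²t² + 2Dt − x² = 0, so t = (√(D² + v²x²) − D)/v².
√(D² + v²x²) = √(1.3² + 2.1² × 11²) = 23.14; v² = 4.41.
t = (23.14 − 1.3)/4.41 = 4.95 days (vs. the pure-advection estimate x/v = 5.24 d).

4.95 days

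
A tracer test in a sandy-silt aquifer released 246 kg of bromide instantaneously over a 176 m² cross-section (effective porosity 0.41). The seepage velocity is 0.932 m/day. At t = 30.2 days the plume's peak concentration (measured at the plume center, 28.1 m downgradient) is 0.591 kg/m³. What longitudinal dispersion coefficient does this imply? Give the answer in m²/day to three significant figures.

0.0877 m²/day

At the plume center C_max = M/(n_e·A·√(4πDt)), so D = M²/(4πt·(n_e·A·C_max)²).
n_e·A·C_max = 0.41 × 176 × 0.591 = 42.65 kg/m.
D = 246²/(4π × 30.2 × 42.65²) = 0.0877 m²/day.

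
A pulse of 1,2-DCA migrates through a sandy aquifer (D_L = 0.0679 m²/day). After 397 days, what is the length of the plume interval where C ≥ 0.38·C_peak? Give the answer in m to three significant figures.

20.4 m

The plume is Gaussian with σ = √(2Dt) = √(2 × 0.0679 × 397) = 7.343 m.
C/C_peak = exp(−Δx²/(2σ²)) = 0.38 ⇒ Δx = σ·√(−2 ln 0.38) = 7.343 × 1.391 = 10.21 m.
Width = 2Δx = 20.4 m.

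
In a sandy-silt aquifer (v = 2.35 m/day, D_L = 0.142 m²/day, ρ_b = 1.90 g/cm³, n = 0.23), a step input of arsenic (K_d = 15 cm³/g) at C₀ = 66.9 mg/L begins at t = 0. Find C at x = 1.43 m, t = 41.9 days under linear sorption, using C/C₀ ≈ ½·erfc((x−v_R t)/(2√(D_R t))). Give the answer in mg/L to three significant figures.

1.26 mg/L

Retardation factor R = 1 + ρ_b·K_d/n = 1 + 1.90 × 15/0.23 = 124.9.
Sorption retards both mechanisms: v_R = v/R = 0.01882 m/day, D_R = D/R = 0.001137 m²/day.
v_R·t = 0.01882 × 41.9 = 0.788558 m; 2√(D_R t) = 0.4365 m; argument = (1.43 − 0.788558)/0.4365 = 1.470.
C = C₀ × ½·erfc(1.470) = 66.9 × 0.01881 = 1.26 mg/L.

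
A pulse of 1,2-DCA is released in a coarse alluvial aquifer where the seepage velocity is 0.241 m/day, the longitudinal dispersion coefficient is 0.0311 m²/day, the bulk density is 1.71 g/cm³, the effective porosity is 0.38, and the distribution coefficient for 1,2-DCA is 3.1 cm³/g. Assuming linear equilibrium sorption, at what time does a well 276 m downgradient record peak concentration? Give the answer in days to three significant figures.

Retardation factor R = 1 + ρ_b·K_d/n = 1 + 1.71 × 3.1/0.38 = 14.95.
Sorption retards both mechanisms: v_R = v/R = 0.01612 m/day, D_R = D/R = 0.002080 m²/day.
Peak time from v_R²t² + 2D_R t − x² = 0: t = (√(D_R² + v_R²x²) − D_R)/v_R².
√(D_R² + v_R²x²) = √(0.002080² + 0.01612² × 276²) = 4.449; v_R² = 0.0002599.
t = (4.449 − 0.002080)/0.0002599 = 17100 days.

17100 days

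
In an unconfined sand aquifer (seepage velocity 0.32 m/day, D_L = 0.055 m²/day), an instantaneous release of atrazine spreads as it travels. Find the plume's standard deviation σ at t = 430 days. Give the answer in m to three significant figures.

6.88 m

Dispersive spreading gives a Gaussian with σ² = 2Dt; advection only shifts the center.
σ = √(2 × 0.055 × 430) = 6.88 m.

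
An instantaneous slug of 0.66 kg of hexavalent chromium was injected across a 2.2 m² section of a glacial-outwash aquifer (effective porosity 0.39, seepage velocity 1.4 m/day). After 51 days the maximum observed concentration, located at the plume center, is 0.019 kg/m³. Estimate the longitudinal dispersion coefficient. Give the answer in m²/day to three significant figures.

2.56 m²/day

At the plume center C_max = M/(n_e·A·√(4πDt)), so D = M²/(4πt·(n_e·A·C_max)²).
n_e·A·C_max = 0.39 × 2.2 × 0.019 = 0.01630 kg/m.
D = 0.66²/(4π × 51 × 0.01630²) = 2.56 m²/day.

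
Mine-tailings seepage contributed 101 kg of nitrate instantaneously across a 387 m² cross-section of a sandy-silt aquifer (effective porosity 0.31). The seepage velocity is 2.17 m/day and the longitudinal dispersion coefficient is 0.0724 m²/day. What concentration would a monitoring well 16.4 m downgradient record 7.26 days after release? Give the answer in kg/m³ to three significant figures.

For an instantaneous plane source, C(x,t) = M/(n_e·A·√(4πDt)) · exp(−(x−vt)²/(4Dt)), with n_e·A the pore (flow) area.
Plume center vt = 2.17 × 7.26 = 15.7542 m, so the well at 16.4 m is 0.6458 m downgradient of the peak.
√(4πDt) = 2.570 m, giving peak height M/(n_e·A·√(4πDt)) = 101/(0.31 × 387 × 2.570) = 0.3276 kg/m³.
(x−vt)²/(4Dt) = (0.6458)²/(4 × 0.0724 × 7.26) = 0.1984; exp(−0.1984) = 0.8200.
C = 0.3276 × 0.8200 = 0.269 kg/m³.

0.269 kg/m³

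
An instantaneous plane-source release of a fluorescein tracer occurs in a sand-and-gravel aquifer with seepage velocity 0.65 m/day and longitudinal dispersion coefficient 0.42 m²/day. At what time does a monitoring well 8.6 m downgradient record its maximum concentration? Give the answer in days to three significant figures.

For the 1D instantaneous-source solution, setting ∂C/∂t = 0 at fixed x gives v²t² + 2Dt − x² = 0, so t = (√(D² + v²x²) − D)/v².
√(D² + v²x²) = √(0.42² + 0.65² × 8.6²) = 5.606; v² = 0.4225.
t = (5.606 − 0.42)/0.4225 = 12.3 days (vs. the pure-advection estimate x/v = 13.2 d).

12.3 days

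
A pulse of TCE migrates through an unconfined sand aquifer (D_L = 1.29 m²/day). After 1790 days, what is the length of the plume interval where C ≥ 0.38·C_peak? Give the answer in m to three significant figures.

The plume is Gaussian with σ = √(2Dt) = √(2 × 1.29 × 1790) = 67.96 m.
C/C_peak = exp(−Δx²/(2σ²)) = 0.38 ⇒ Δx = σ·√(−2 ln 0.38) = 67.96 × 1.391 = 94.53 m.
Width = 2Δx = 189 m.

189 m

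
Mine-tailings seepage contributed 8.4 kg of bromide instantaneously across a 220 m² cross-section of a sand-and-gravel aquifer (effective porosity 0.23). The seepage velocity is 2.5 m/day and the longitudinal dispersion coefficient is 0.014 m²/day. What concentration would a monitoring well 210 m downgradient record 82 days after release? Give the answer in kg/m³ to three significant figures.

For an instantaneous plane source, C(x,t) = M/(n_e·A·√(4πDt)) · exp(−(x−vt)²/(4Dt)), with n_e·A the pore (flow) area.
Plume center vt = 2.5 × 82 = 205 m, so the well at 210 m is 5 m downgradient of the peak.
√(4πDt) = 3.798 m, giving peak height M/(n_e·A·√(4πDt)) = 8.4/(0.23 × 220 × 3.798) = 0.04371 kg/m³.
(x−vt)²/(4Dt) = (5)²/(4 × 0.014 × 82) = 5.444; exp(−5.444) = 0.004322.
C = 0.04371 × 0.004322 = 0.000189 kg/m³.

0.000189 kg/m³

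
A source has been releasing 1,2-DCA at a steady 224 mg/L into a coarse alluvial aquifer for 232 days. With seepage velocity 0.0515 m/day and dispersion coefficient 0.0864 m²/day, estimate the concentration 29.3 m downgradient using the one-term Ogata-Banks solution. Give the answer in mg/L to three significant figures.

0.687 mg/L

For a continuous step input, C/C₀ ≈ ½·erfc((x−vt)/(2√(Dt))).
vt = 0.0515 × 232 = 11.948 m and 2√(Dt) = 2√(0.0864 × 232) = 8.954 m.
Argument (x−vt)/(2√(Dt)) = (29.3 − 11.948)/8.954 = 1.938; ½·erfc(1.938) = 0.003065.
C = 224 × 0.003065 = 0.687 mg/L.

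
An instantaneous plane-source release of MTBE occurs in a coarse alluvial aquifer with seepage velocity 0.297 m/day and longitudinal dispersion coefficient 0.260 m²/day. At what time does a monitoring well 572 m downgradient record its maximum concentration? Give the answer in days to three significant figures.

For the 1D instantaneous-source solution, setting ∂C/∂t = 0 at fixed x gives v²t² + 2Dt − x² = 0, so t = (√(D² + v²x²) − D)/v².
√(D² + v²x²) = √(0.260² + 0.297² × 572²) = 169.9; v² = 0.088209.
t = (169.9 − 0.260)/0.088209 = 1920 days (vs. the pure-advection estimate x/v = 1930 d).

1920 days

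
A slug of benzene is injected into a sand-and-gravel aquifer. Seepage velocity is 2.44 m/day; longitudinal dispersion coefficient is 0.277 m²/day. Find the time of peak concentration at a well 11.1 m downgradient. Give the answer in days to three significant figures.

For the 1D instantaneous-source solution, setting ∂C/∂t = 0 at fixed x gives v²t² + 2Dt − x² = 0, so t = (√(D² + v²x²) − D)/v².
√(D² + v²x²) = √(0.277² + 2.44² × 11.1²) = 27.09; v² = 5.9536.
t = (27.09 − 0.277)/5.9536 = 4.50 days (vs. the pure-advection estimate x/v = 4.55 d).

4.50 days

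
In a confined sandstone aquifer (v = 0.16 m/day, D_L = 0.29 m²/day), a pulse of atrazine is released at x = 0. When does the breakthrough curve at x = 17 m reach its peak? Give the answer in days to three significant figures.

95.5 days

For the 1D instantaneous-source solution, setting ∂C/∂t = 0 at fixed x gives v²t² + 2Dt − x² = 0, so t = (√(D² + v²x²) − D)/v².
√(D² + v²x²) = √(0.29² + 0.16² × 17²) = 2.735; v² = 0.0256.
t = (2.735 − 0.29)/0.0256 = 95.5 days (vs. the pure-advection estimate x/v = 106 d).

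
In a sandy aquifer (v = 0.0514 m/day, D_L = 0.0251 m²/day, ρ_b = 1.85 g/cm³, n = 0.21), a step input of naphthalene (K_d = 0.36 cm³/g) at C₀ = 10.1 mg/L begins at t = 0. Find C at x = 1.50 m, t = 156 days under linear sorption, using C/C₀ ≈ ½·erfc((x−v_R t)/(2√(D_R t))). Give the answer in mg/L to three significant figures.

Retardation factor R = 1 + ρ_b·K_d/n = 1 + 1.85 × 0.36/0.21 = 4.171.
Sorption retards both mechanisms: v_R = v/R = 0.01232 m/day, D_R = D/R = 0.006018 m²/day.
v_R·t = 0.01232 × 156 = 1.92192 m; 2√(D_R t) = 1.938 m; argument = (1.50 − 1.92192)/1.938 = -0.2177.
C = C₀ × ½·erfc(-0.2177) = 10.1 × 0.6209 = 6.27 mg/L.

6.27 mg/L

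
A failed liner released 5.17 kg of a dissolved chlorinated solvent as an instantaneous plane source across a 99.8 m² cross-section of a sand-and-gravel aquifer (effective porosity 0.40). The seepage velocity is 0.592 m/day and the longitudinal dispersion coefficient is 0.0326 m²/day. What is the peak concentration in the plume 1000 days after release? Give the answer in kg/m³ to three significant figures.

0.00640 kg/m³

The peak of an instantaneous 1D plume sits at x = vt; there the Gaussian factor is 1 and C_max = M/(n_e·A·√(4πDt)), where n_e·A is the pore area the mass is dissolved in.
√(4πDt) = √(4π × 0.0326 × 1000) = 20.24 m, so C_max = 5.17/(0.40 × 99.8 × 20.24) = 0.00640 kg/m³.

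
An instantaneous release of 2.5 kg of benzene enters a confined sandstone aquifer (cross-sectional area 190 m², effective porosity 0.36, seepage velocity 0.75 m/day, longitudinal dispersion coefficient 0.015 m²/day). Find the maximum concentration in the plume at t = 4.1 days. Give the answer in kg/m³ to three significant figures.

The peak of an instantaneous 1D plume sits at x = vt; there the Gaussian factor is 1 and C_max = M/(n_e·A·√(4πDt)), where n_e·A is the pore area the mass is dissolved in.
√(4πDt) = √(4π × 0.015 × 4.1) = 0.8791 m, so C_max = 2.5/(0.36 × 190 × 0.8791) = 0.0416 kg/m³.

0.0416 kg/m³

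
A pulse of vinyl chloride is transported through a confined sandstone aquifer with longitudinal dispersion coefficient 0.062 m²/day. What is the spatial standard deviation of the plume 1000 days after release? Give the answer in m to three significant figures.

11.1 m

Dispersive spreading gives a Gaussian with σ² = 2Dt; advection only shifts the center.
σ = √(2 × 0.062 × 1000) = 11.1 m.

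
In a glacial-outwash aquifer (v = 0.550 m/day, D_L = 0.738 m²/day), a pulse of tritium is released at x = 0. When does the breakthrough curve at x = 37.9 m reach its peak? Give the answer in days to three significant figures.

66.5 days

For the 1D instantaneous-source solution, setting ∂C/∂t = 0 at fixed x gives v²t² + 2Dt − x² = 0, so t = (√(D² + v²x²) − D)/v².
√(D² + v²x²) = √(0.738² + 0.550² × 37.9²) = 20.86; v² = 0.3025.
t = (20.86 − 0.738)/0.3025 = 66.5 days (vs. the pure-advection estimate x/v = 68.9 d).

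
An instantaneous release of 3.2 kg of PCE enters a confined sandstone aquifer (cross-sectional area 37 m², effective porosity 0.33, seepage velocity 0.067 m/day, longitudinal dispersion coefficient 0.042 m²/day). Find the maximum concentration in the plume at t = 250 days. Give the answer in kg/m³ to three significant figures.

0.0228 kg/m³

The peak of an instantaneous 1D plume sits at x = vt; there the Gaussian factor is 1 and C_max = M/(n_e·A·√(4πDt)), where n_e·A is the pore area the mass is dissolved in.
√(4πDt) = √(4π × 0.042 × 250) = 11.49 m, so C_max = 3.2/(0.33 × 37 × 11.49) = 0.0228 kg/m³.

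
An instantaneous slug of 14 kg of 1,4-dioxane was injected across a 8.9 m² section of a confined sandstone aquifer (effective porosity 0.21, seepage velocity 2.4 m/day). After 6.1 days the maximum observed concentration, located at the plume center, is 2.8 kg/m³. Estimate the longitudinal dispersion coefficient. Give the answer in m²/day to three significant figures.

0.0934 m²/day

At the plume center C_max = M/(n_e·A·√(4πDt)), so D = M²/(4πt·(n_e·A·C_max)²).
n_e·A·C_max = 0.21 × 8.9 × 2.8 = 5.233 kg/m.
D = 14²/(4π × 6.1 × 5.233²) = 0.0934 m²/day.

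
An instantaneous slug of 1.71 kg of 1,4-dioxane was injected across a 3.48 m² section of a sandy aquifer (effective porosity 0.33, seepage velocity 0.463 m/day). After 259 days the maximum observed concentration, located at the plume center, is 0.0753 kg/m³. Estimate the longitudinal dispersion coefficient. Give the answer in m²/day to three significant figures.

0.120 m²/day

At the plume center C_max = M/(n_e·A·√(4πDt)), so D = M²/(4πt·(n_e·A·C_max)²).
n_e·A·C_max = 0.33 × 3.48 × 0.0753 = 0.08647 kg/m.
D = 1.71²/(4π × 259 × 0.08647²) = 0.120 m²/day.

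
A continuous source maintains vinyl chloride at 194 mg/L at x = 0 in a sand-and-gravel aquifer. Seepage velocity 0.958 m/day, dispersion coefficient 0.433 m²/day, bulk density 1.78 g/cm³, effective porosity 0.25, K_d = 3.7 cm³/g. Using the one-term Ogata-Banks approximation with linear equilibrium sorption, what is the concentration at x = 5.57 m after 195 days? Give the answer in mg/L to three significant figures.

135 mg/L

Retardation factor R = 1 + ρ_b·K_d/n = 1 + 1.78 × 3.7/0.25 = 27.34.
Sorption retards both mechanisms: v_R = v/R = 0.03504 m/day, D_R = D/R = 0.01584 m²/day.
v_R·t = 0.03504 × 195 = 6.8328 m; 2√(D_R t) = 3.515 m; argument = (5.57 − 6.8328)/3.515 = -0.3593.
C = C₀ × ½·erfc(-0.3593) = 194 × 0.6943 = 135 mg/L.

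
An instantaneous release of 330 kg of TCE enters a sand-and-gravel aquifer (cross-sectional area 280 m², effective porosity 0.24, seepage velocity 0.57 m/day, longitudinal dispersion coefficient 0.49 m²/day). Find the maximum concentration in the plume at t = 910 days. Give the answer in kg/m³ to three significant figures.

0.0656 kg/m³

The peak of an instantaneous 1D plume sits at x = vt; there the Gaussian factor is 1 and C_max = M/(n_e·A·√(4πDt)), where n_e·A is the pore area the mass is dissolved in.
√(4πDt) = √(4π × 0.49 × 910) = 74.86 m, so C_max = 330/(0.24 × 280 × 74.86) = 0.0656 kg/m³.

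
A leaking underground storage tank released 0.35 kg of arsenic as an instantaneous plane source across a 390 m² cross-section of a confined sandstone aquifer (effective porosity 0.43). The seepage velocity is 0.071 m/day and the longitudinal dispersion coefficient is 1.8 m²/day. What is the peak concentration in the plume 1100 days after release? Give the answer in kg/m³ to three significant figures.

The peak of an instantaneous 1D plume sits at x = vt; there the Gaussian factor is 1 and C_max = M/(n_e·A·√(4πDt)), where n_e·A is the pore area the mass is dissolved in.
√(4πDt) = √(4π × 1.8 × 1100) = 157.7 m, so C_max = 0.35/(0.43 × 390 × 157.7) = 1.32e-05 kg/m³.

1.32e-05 kg/m³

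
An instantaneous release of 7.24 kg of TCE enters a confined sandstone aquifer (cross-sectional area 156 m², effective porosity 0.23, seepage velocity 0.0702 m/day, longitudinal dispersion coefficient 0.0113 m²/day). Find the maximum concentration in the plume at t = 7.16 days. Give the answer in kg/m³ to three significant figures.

0.200 kg/m³

The peak of an instantaneous 1D plume sits at x = vt; there the Gaussian factor is 1 and C_max = M/(n_e·A·√(4πDt)), where n_e·A is the pore area the mass is dissolved in.
√(4πDt) = √(4π × 0.0113 × 7.16) = 1.008 m, so C_max = 7.24/(0.23 × 156 × 1.008) = 0.200 kg/m³.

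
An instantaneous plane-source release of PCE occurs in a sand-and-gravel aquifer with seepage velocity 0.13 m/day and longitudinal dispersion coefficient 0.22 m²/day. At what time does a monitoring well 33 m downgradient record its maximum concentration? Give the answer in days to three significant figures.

For the 1D instantaneous-source solution, setting ∂C/∂t = 0 at fixed x gives v²t² + 2Dt − x² = 0, so t = (√(D² + v²x²) − D)/v².
√(D² + v²x²) = √(0.22² + 0.13² × 33²) = 4.296; v² = 0.0169.
t = (4.296 − 0.22)/0.0169 = 241 days (vs. the pure-advection estimate x/v = 254 d).

241 days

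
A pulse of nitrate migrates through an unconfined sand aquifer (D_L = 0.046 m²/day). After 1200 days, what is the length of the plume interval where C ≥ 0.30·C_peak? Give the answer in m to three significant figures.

32.6 m

The plume is Gaussian with σ = √(2Dt) = √(2 × 0.046 × 1200) = 10.51 m.
C/C_peak = exp(−Δx²/(2σ²)) = 0.30 ⇒ Δx = σ·√(−2 ln 0.30) = 10.51 × 1.552 = 16.31 m.
Width = 2Δx = 32.6 m.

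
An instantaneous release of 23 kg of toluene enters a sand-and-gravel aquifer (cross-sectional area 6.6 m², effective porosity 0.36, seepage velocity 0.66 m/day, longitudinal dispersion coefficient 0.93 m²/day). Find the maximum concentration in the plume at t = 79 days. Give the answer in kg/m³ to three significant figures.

The peak of an instantaneous 1D plume sits at x = vt; there the Gaussian factor is 1 and C_max = M/(n_e·A·√(4πDt)), where n_e·A is the pore area the mass is dissolved in.
√(4πDt) = √(4π × 0.93 × 79) = 30.39 m, so C_max = 23/(0.36 × 6.6 × 30.39) = 0.319 kg/m³.

0.319 kg/m³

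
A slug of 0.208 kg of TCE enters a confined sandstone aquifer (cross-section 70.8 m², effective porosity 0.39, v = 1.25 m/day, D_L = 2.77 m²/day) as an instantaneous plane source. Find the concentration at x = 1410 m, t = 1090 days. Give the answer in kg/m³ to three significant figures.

For an instantaneous plane source, C(x,t) = M/(n_e·A·√(4πDt)) · exp(−(x−vt)²/(4Dt)), with n_e·A the pore (flow) area.
Plume center vt = 1.25 × 1090 = 1362.5 m, so the well at 1410 m is 47.5 m downgradient of the peak.
√(4πDt) = 194.8 m, giving peak height M/(n_e·A·√(4πDt)) = 0.208/(0.39 × 70.8 × 194.8) = 3.867e-05 kg/m³.
(x−vt)²/(4Dt) = (47.5)²/(4 × 2.77 × 1090) = 0.1868; exp(−0.1868) = 0.8296.
C = 3.867e-05 × 0.8296 = 3.21e-05 kg/m³.

3.21e-05 kg/m³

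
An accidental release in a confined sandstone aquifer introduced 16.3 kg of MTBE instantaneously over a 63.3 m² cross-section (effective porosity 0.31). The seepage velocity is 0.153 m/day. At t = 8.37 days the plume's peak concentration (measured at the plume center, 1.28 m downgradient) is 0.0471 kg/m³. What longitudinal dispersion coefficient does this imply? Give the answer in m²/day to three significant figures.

At the plume center C_max = M/(n_e·A·√(4πDt)), so D = M²/(4πt·(n_e·A·C_max)²).
n_e·A·C_max = 0.31 × 63.3 × 0.0471 = 0.9242 kg/m.
D = 16.3²/(4π × 8.37 × 0.9242²) = 2.96 m²/day.

2.96 m²/day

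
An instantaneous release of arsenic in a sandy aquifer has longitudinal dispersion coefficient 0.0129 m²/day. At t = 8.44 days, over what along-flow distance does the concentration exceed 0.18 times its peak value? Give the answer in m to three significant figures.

1.73 m

The plume is Gaussian with σ = √(2Dt) = √(2 × 0.0129 × 8.44) = 0.4666 m.
C/C_peak = exp(−Δx²/(2σ²)) = 0.18 ⇒ Δx = σ·√(−2 ln 0.18) = 0.4666 × 1.852 = 0.8641 m.
Width = 2Δx = 1.73 m.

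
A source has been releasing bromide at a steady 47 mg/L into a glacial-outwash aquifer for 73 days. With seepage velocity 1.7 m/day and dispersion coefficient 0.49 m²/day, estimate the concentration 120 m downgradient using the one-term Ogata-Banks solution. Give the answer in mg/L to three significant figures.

For a continuous step input, C/C₀ ≈ ½·erfc((x−vt)/(2√(Dt))).
vt = 1.7 × 73 = 124.1 m and 2√(Dt) = 2√(0.49 × 73) = 11.96 m.
Argument (x−vt)/(2√(Dt)) = (120 − 124.1)/11.96 = -0.3428; ½·erfc(-0.3428) = 0.6861.
C = 47 × 0.6861 = 32.2 mg/L.

32.2 mg/L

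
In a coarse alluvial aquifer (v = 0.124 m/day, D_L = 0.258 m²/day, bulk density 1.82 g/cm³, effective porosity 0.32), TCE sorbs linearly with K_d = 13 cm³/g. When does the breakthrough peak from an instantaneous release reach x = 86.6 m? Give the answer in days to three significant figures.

51100 days

Retardation factor R = 1 + ρ_b·K_d/n = 1 + 1.82 × 13/0.32 = 74.94.
Sorption retards both mechanisms: v_R = v/R = 0.001655 m/day, D_R = D/R = 0.003443 m²/day.
Peak time from v_R²t² + 2D_R t − x² = 0: t = (√(D_R² + v_R²x²) − D_R)/v_R².
√(D_R² + v_R²x²) = √(0.003443² + 0.001655² × 86.6²) = 0.1434; v_R² = 2.739e-06.
t = (0.1434 − 0.003443)/2.739e-06 = 51100 days.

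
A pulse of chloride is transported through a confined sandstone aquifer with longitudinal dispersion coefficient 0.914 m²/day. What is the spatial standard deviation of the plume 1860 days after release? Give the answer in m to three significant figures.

Dispersive spreading gives a Gaussian with σ² = 2Dt; advection only shifts the center.
σ = √(2 × 0.914 × 1860) = 58.3 m.

58.3 m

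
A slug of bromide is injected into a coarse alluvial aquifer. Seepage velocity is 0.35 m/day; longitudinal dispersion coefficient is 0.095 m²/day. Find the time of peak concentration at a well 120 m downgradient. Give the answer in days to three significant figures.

For the 1D instantaneous-source solution, setting ∂C/∂t = 0 at fixed x gives v²t² + 2Dt − x² = 0, so t = (√(D² + v²x²) − D)/v².
√(D² + v²x²) = √(0.095² + 0.35² × 120²) = 42.00; v² = 0.1225.
t = (42.00 − 0.095)/0.1225 = 342 days (vs. the pure-advection estimate x/v = 343 d).

342 days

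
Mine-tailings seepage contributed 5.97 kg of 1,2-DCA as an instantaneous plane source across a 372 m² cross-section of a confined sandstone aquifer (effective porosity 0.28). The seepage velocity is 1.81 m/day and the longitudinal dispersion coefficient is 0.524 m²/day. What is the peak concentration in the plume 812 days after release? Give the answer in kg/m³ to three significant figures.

0.000784 kg/m³

The peak of an instantaneous 1D plume sits at x = vt; there the Gaussian factor is 1 and C_max = M/(n_e·A·√(4πDt)), where n_e·A is the pore area the mass is dissolved in.
√(4πDt) = √(4π × 0.524 × 812) = 73.12 m, so C_max = 5.97/(0.28 × 372 × 73.12) = 0.000784 kg/m³.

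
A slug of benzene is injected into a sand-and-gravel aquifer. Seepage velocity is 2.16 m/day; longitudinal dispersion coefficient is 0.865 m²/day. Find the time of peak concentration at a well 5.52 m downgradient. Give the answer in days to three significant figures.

2.38 days

For the 1D instantaneous-source solution, setting ∂C/∂t = 0 at fixed x gives v²t² + 2Dt − x² = 0, so t = (√(D² + v²x²) − D)/v².
√(D² + v²x²) = √(0.865² + 2.16² × 5.52²) = 11.95; v² = 4.6656.
t = (11.95 − 0.865)/4.6656 = 2.38 days (vs. the pure-advection estimate x/v = 2.56 d).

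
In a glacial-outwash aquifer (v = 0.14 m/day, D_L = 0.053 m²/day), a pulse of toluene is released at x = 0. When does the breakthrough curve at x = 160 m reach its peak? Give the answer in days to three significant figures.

1140 days

For the 1D instantaneous-source solution, setting ∂C/∂t = 0 at fixed x gives v²t² + 2Dt − x² = 0, so t = (√(D² + v²x²) − D)/v².
√(D² + v²x²) = √(0.053² + 0.14² × 160²) = 22.40; v² = 0.0196.
t = (22.40 − 0.053)/0.0196 = 1140 days (vs. the pure-advection estimate x/v = 1140 d).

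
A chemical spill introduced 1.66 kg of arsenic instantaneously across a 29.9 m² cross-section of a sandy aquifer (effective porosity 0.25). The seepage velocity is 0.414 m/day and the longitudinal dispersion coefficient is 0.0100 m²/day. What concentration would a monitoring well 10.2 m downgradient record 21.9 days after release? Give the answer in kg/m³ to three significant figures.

0.0309 kg/m³

For an instantaneous plane source, C(x,t) = M/(n_e·A·√(4πDt)) · exp(−(x−vt)²/(4Dt)), with n_e·A the pore (flow) area.
Plume center vt = 0.414 × 21.9 = 9.0666 m, so the well at 10.2 m is 1.1334 m downgradient of the peak.
√(4πDt) = 1.659 m, giving peak height M/(n_e·A·√(4πDt)) = 1.66/(0.25 × 29.9 × 1.659) = 0.1339 kg/m³.
(x−vt)²/(4Dt) = (1.1334)²/(4 × 0.0100 × 21.9) = 1.466; exp(−1.466) = 0.2308.
C = 0.1339 × 0.2308 = 0.0309 kg/m³.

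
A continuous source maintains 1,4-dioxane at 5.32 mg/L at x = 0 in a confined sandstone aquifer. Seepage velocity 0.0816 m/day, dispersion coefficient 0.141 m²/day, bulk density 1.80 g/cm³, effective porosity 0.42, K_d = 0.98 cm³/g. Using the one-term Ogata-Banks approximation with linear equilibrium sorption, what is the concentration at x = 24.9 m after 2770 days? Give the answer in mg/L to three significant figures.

4.97 mg/L

Retardation factor R = 1 + ρ_b·K_d/n = 1 + 1.80 × 0.98/0.42 = 5.200.
Sorption retards both mechanisms: v_R = v/R = 0.01569 m/day, D_R = D/R = 0.02712 m²/day.
v_R·t = 0.01569 × 2770 = 43.4613 m; 2√(D_R t) = 17.33 m; argument = (24.9 − 43.4613)/17.33 = -1.071.
C = C₀ × ½·erfc(-1.071) = 5.32 × 0.9351 = 4.97 mg/L.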